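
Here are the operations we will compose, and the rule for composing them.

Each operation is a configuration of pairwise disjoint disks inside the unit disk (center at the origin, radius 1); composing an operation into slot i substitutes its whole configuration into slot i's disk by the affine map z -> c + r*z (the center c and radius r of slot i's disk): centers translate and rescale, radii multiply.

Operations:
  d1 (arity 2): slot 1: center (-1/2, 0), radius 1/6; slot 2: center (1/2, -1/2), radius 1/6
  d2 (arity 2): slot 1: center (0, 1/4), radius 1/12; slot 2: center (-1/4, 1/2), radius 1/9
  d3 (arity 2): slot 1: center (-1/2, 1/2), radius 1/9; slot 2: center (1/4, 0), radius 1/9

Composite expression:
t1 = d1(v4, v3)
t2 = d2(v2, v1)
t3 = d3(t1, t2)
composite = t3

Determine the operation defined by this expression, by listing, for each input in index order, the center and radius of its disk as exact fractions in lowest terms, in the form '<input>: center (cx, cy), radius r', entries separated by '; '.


v1: center (2/9, 1/18), radius 1/81; v2: center (1/4, 1/36), radius 1/108; v3: center (-4/9, 4/9), radius 1/54; v4: center (-5/9, 1/2), radius 1/54

Nesting under d3 composes maps z -> c + r*z down each v-path.
input v4: composing its 2 substitution steps yields center (-5/9, 1/2), radius 1/54
input v3: composing its 2 substitution steps yields center (-4/9, 4/9), radius 1/54
input v2: composing its 2 substitution steps yields center (1/4, 1/36), radius 1/108
input v1: composing its 2 substitution steps yields center (2/9, 1/18), radius 1/81


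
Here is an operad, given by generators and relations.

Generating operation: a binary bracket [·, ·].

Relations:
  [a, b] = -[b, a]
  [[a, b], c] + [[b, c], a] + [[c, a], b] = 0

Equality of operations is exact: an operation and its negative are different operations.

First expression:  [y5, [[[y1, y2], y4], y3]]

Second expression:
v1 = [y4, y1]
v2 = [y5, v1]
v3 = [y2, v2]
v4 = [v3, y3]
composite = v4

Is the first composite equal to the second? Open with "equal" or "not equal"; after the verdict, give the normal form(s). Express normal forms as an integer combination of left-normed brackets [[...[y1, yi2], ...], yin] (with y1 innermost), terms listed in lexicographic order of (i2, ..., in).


not equal — first -[[[[y1, y2], y4], y3], y5], second -[[[[y1, y4], y5], y2], y3]

In normal form, the first expression is -[[[[y1, y2], y4], y3], y5]
In normal form, the second expression is -[[[[y1, y4], y5], y2], y3]
Distinct normal forms: not equal.


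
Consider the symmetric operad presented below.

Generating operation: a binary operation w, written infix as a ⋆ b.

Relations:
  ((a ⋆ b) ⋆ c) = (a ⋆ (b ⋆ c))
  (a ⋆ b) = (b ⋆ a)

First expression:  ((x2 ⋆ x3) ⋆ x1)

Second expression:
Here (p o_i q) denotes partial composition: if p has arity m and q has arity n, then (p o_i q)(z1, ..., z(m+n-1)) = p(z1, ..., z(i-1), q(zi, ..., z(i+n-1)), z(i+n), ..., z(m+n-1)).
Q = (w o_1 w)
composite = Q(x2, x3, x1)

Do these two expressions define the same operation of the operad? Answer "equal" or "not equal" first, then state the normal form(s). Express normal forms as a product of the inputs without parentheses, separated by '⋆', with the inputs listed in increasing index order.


equal; both compose to x1 ⋆ x2 ⋆ x3


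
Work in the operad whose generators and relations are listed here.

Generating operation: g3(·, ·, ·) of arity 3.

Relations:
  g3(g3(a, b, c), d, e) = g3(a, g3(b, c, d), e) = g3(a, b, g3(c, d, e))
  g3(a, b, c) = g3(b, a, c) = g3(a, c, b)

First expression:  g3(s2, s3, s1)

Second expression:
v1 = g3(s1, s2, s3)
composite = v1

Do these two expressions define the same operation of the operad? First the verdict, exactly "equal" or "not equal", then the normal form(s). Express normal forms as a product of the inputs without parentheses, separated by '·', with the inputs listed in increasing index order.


equal: each reduces to s1 · s2 · s3


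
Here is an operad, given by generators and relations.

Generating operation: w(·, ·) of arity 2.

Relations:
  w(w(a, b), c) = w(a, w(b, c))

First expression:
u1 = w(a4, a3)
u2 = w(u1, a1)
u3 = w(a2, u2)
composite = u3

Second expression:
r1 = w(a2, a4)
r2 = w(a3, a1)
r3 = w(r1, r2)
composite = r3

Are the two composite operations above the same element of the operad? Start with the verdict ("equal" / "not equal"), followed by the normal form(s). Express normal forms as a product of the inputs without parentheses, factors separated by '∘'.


equal: each reduces to a2 ∘ a4 ∘ a3 ∘ a1

The first composite normalizes to a2 ∘ a4 ∘ a3 ∘ a1
The second composite normalizes to a2 ∘ a4 ∘ a3 ∘ a1
The forms coincide; equal.


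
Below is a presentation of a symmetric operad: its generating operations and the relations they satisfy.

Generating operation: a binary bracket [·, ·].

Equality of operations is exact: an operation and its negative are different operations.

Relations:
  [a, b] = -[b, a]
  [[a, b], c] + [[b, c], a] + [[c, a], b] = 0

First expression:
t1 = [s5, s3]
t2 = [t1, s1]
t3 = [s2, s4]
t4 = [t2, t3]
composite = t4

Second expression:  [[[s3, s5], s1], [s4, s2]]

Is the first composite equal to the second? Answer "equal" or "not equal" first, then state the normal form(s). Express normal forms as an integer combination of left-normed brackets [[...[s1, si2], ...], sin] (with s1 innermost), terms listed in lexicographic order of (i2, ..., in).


equal: each reduces to [[[[s1, s3], s5], s2], s4] - [[[[s1, s3], s5], s4], s2] - [[[[s1, s5], s3], s2], s4] + [[[[s1, s5], s3], s4], s2]


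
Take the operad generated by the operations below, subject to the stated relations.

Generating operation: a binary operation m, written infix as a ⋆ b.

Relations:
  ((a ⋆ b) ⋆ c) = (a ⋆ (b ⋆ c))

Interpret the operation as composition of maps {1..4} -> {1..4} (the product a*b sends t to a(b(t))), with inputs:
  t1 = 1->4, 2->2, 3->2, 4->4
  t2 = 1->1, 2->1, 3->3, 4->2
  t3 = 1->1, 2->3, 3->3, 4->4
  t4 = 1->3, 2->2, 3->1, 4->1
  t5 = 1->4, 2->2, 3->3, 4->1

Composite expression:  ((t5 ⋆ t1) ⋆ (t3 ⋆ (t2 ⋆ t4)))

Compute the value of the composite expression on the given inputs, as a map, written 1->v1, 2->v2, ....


1->2, 2->1, 3->1, 4->1


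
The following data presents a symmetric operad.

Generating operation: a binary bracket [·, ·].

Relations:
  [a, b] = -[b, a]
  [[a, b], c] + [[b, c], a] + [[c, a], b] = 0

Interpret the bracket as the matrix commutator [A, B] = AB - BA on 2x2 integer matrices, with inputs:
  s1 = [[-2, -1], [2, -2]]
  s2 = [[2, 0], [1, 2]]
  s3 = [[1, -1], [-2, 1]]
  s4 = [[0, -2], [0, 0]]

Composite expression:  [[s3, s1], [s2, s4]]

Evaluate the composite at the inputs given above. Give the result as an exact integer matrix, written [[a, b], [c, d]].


[[0, 0], [0, 0]]

[s3, s1] = [[-4, 0], [0, 4]]
[s2, s4] = [[2, 0], [0, -2]]
[[s3, s1], [s2, s4]] = [[0, 0], [0, 0]]


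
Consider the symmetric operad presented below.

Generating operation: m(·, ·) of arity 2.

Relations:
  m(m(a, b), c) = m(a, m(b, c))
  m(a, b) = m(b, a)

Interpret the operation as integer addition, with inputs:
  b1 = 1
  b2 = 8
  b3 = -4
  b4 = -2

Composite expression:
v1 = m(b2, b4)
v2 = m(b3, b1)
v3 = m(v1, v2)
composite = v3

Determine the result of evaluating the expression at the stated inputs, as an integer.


3

m(b2, b4) = 6
m(b3, b1) = -3
m(m(b2, b4), m(b3, b1)) = 3


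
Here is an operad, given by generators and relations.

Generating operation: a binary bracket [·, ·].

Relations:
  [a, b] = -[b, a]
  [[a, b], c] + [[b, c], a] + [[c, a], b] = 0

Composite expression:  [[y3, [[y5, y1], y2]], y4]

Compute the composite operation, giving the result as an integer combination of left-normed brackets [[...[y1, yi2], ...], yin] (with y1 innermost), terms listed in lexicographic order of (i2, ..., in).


A multilinear Lie element is pinned by y1-initial words (y1 innermost).
Composite bracket: [[y3, [[y5, y1], y2]], y4]
Under [a, b] = ab - ba we get 16 signed associative words (2^4 = 16).
Collect the words opening with y1:
  word y1y5y2y3y4 has sign +1, contributing +[[[[y1, y5], y2], y3], y4]

[[[[y1, y5], y2], y3], y4]


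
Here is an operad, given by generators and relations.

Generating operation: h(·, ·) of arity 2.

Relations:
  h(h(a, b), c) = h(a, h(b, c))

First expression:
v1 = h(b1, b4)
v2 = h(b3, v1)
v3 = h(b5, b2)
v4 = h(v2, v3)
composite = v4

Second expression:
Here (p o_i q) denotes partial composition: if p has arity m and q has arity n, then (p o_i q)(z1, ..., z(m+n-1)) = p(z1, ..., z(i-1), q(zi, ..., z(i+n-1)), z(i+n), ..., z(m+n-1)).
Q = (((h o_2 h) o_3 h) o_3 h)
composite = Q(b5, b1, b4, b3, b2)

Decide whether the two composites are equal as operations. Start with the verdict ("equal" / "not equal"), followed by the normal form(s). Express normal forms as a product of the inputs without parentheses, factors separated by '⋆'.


not equal; first: b3 ⋆ b1 ⋆ b4 ⋆ b5 ⋆ b2; second: b5 ⋆ b1 ⋆ b4 ⋆ b3 ⋆ b2


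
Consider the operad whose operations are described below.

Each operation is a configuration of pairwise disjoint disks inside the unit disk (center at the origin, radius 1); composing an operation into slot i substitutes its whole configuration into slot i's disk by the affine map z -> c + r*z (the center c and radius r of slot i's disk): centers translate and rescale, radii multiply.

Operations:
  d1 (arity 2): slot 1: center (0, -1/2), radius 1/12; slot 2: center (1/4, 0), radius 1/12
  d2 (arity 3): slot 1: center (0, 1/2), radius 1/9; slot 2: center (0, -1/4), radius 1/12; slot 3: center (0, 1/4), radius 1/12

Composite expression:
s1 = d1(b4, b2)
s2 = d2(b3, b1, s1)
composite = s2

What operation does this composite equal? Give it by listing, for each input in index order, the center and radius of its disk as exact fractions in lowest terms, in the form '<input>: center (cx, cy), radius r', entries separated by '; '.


b1: center (0, -1/4), radius 1/12; b2: center (1/48, 1/4), radius 1/144; b3: center (0, 1/2), radius 1/9; b4: center (0, 5/24), radius 1/144

Below d2, radii multiply path by path; the b-disk centers shift.
input b3: applying the 1 nested substitution gives center (0, 1/2), radius 1/9
input b1: applying the 1 nested substitution gives center (0, -1/4), radius 1/12
input b4: applying the 2 nested substitutions gives center (0, 5/24), radius 1/144
input b2: applying the 2 nested substitutions gives center (1/48, 1/4), radius 1/144


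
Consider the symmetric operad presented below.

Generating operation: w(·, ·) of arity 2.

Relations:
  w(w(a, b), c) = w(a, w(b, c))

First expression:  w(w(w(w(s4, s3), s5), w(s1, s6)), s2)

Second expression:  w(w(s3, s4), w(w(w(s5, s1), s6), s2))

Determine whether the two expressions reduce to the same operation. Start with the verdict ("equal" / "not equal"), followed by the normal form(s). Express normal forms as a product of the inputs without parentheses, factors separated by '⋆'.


not equal; first: s4 ⋆ s3 ⋆ s5 ⋆ s1 ⋆ s6 ⋆ s2; second: s3 ⋆ s4 ⋆ s5 ⋆ s1 ⋆ s6 ⋆ s2

Reducing the first expression gives s4 ⋆ s3 ⋆ s5 ⋆ s1 ⋆ s6 ⋆ s2
Reducing the second expression gives s3 ⋆ s4 ⋆ s5 ⋆ s1 ⋆ s6 ⋆ s2
Different reductions; not equal.


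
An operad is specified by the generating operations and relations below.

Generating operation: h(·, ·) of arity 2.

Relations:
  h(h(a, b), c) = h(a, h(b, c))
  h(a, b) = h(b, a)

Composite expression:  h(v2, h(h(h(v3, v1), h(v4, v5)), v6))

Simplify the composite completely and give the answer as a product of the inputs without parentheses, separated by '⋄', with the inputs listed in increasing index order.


v1 ⋄ v2 ⋄ v3 ⋄ v4 ⋄ v5 ⋄ v6

Shape and order are irrelevant to h; the v-input set decides.
h(v3, v1) linearizes to v3 ⋄ v1
h(v4, v5) linearizes to v4 ⋄ v5
h(h(v3, v1), h(v4, v5)) linearizes to v3 ⋄ v1 ⋄ v4 ⋄ v5
h(h(h(v3, v1), h(v4, v5)), v6) linearizes to v3 ⋄ v1 ⋄ v4 ⋄ v5 ⋄ v6
h(v2, h(h(h(v3, v1), h(v4, v5)), v6)) linearizes to v2 ⋄ v3 ⋄ v1 ⋄ v4 ⋄ v5 ⋄ v6
rearranged into index order: v1 ⋄ v2 ⋄ v3 ⋄ v4 ⋄ v5 ⋄ v6


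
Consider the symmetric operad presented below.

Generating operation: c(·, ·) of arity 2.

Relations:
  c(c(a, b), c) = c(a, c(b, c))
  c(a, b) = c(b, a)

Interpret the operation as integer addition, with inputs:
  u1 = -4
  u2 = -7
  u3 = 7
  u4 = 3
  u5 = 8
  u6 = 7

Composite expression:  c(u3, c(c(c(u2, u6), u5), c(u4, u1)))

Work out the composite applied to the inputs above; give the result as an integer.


14

c(u2, u6) = 0
c(c(u2, u6), u5) = 8
c(u4, u1) = -1
c(c(c(u2, u6), u5), c(u4, u1)) = 7
c(u3, c(c(c(u2, u6), u5), c(u4, u1))) = 14


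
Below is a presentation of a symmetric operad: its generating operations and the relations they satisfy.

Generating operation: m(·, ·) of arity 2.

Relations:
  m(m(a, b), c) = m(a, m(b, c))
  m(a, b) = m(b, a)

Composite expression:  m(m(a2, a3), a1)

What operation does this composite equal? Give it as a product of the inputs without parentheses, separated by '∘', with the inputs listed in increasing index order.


a1 ∘ a2 ∘ a3

Both nesting and order wash out for m; what remains is which a's occur.
m(a2, a3) flattens to a2 ∘ a3
m(m(a2, a3), a1) flattens to a2 ∘ a3 ∘ a1
putting the inputs in ascending order: a1 ∘ a2 ∘ a3


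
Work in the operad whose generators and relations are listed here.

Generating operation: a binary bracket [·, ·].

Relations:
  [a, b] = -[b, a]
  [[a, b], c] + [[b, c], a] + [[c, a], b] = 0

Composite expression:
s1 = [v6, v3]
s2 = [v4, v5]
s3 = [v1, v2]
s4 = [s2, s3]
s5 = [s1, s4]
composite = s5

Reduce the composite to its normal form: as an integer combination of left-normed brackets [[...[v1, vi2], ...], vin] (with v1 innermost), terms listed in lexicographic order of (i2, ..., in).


-[[[[[v1, v2], v4], v5], v3], v6] + [[[[[v1, v2], v4], v5], v6], v3] + [[[[[v1, v2], v5], v4], v3], v6] - [[[[[v1, v2], v5], v4], v6], v3]

Expand each bracket as ab - ba; the v1-initial words give the coefficients.
Composite bracket: [[v6, v3], [[v4, v5], [v1, v2]]]
Under [a, b] = ab - ba we get 32 signed associative words (2^5 = 32).
Collect the words opening with v1:
  sign of v1v2v4v5v3v6 is -1, so it contributes -[[[[[v1, v2], v4], v5], v3], v6]
  sign of v1v2v4v5v6v3 is +1, so it contributes +[[[[[v1, v2], v4], v5], v6], v3]
  sign of v1v2v5v4v3v6 is +1, so it contributes +[[[[[v1, v2], v5], v4], v3], v6]
  sign of v1v2v5v4v6v3 is -1, so it contributes -[[[[[v1, v2], v5], v4], v6], v3]


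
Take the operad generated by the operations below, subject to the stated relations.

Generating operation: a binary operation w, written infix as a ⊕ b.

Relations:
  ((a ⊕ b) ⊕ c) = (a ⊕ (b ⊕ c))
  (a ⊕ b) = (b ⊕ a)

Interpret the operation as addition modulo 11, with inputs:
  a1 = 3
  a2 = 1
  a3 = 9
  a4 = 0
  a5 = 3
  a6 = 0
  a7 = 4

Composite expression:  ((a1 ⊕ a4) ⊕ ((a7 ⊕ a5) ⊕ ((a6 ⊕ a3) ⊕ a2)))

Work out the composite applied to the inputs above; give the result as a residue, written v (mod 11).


9 (mod 11)


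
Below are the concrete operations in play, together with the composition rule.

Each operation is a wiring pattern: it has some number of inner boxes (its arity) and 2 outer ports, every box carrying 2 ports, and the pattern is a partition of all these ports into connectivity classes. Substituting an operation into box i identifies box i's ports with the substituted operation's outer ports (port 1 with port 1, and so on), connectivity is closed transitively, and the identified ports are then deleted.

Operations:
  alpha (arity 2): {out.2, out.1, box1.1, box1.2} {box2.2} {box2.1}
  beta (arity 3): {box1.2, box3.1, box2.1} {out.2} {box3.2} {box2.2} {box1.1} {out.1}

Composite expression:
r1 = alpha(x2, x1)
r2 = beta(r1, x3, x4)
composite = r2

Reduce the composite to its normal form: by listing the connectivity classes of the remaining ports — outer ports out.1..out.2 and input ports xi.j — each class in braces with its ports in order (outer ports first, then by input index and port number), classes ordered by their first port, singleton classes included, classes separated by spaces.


Treat the ports identified at beta as solder joints: merge, then drop.
after alpha, the pattern on (x2, x1) reads {out.1, out.2, x2.1, x2.2} {x1.1} {x1.2} (out.j = its outer ports)
after beta, the pattern on (x2, x1, x3, x4) reads {out.1} {out.2} {x1.1} {x1.2} {x2.1, x2.2, x3.1, x4.1} {x3.2} {x4.2} (out.j = its outer ports)

{out.1} {out.2} {x1.1} {x1.2} {x2.1, x2.2, x3.1, x4.1} {x3.2} {x4.2}


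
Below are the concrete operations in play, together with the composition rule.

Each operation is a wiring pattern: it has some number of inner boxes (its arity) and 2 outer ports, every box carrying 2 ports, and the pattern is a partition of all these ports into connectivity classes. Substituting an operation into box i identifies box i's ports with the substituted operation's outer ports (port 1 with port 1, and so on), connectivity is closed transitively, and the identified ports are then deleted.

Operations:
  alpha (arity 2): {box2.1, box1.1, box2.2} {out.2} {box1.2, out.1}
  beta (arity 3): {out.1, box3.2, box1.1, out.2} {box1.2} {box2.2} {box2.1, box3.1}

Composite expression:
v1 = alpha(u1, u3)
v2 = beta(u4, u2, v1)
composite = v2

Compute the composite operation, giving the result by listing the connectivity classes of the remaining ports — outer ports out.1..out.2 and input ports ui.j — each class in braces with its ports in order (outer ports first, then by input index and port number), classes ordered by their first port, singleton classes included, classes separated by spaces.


{out.1, out.2, u4.1} {u1.1, u3.1, u3.2} {u1.2, u2.1} {u2.2} {u4.2}

Substituting into beta glues patterns; closure does the rest.
through alpha, on inputs (u1, u3): {out.1, u1.2} {out.2} {u1.1, u3.1, u3.2} (out.j = stage outer ports)
through beta, on inputs (u4, u2, u1, u3): {out.1, out.2, u4.1} {u1.1, u3.1, u3.2} {u1.2, u2.1} {u2.2} {u4.2} (out.j = stage outer ports)


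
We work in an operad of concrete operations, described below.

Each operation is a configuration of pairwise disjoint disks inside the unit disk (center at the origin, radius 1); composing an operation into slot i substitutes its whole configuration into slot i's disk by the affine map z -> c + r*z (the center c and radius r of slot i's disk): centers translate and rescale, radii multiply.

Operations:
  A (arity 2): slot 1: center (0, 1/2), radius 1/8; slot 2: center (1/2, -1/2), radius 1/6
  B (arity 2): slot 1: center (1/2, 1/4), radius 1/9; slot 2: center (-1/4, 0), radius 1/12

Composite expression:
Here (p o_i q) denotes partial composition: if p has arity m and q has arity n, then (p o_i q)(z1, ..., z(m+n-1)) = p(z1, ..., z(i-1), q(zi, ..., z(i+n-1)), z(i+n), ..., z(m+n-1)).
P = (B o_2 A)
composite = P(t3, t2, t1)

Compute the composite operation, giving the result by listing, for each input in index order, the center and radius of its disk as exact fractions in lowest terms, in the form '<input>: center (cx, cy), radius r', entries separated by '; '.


Each t-disk chains the slot maps above it in B; radii multiply.
input t3: applying the 1 nested substitution gives center (1/2, 1/4), radius 1/9
input t2: applying the 2 nested substitutions gives center (-1/4, 1/24), radius 1/96
input t1: applying the 2 nested substitutions gives center (-5/24, -1/24), radius 1/72

t1: center (-5/24, -1/24), radius 1/72; t2: center (-1/4, 1/24), radius 1/96; t3: center (1/2, 1/4), radius 1/9


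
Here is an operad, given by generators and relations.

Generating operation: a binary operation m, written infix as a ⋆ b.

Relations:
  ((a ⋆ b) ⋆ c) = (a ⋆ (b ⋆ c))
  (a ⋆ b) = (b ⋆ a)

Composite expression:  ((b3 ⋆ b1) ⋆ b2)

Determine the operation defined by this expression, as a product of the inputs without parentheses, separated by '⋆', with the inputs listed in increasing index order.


b1 ⋆ b2 ⋆ b3


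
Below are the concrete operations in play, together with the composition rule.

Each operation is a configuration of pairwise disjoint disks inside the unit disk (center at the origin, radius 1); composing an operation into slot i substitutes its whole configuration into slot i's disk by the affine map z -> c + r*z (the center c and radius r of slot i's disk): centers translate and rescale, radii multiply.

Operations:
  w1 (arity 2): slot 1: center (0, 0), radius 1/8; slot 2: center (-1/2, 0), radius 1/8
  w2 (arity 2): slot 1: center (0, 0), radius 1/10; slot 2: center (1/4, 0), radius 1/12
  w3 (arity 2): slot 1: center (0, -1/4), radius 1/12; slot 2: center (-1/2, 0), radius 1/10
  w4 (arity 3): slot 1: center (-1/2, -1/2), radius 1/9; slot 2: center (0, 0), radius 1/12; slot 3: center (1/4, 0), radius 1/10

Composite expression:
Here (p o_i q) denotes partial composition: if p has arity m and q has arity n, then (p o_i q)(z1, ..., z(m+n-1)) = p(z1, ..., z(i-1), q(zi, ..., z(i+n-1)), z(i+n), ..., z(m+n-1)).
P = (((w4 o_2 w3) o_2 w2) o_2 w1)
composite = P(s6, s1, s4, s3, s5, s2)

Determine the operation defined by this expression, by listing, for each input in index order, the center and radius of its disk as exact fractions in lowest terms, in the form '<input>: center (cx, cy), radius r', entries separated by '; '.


s1: center (0, -1/48), radius 1/11520; s2: center (1/4, 0), radius 1/10; s3: center (1/576, -1/48), radius 1/1728; s4: center (-1/2880, -1/48), radius 1/11520; s5: center (-1/24, 0), radius 1/120; s6: center (-1/2, -1/2), radius 1/9


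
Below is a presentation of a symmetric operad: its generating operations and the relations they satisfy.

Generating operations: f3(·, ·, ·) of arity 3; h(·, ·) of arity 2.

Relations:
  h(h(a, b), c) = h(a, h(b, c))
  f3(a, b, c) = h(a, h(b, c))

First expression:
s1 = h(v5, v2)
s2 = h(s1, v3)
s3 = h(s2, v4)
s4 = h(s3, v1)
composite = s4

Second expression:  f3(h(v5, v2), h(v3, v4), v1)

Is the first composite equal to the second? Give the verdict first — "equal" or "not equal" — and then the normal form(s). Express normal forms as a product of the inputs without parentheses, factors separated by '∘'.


equal; both compose to v5 ∘ v2 ∘ v3 ∘ v4 ∘ v1

Reducing the first expression gives v5 ∘ v2 ∘ v3 ∘ v4 ∘ v1
Reducing the second expression gives v5 ∘ v2 ∘ v3 ∘ v4 ∘ v1
Same normal form: equal.


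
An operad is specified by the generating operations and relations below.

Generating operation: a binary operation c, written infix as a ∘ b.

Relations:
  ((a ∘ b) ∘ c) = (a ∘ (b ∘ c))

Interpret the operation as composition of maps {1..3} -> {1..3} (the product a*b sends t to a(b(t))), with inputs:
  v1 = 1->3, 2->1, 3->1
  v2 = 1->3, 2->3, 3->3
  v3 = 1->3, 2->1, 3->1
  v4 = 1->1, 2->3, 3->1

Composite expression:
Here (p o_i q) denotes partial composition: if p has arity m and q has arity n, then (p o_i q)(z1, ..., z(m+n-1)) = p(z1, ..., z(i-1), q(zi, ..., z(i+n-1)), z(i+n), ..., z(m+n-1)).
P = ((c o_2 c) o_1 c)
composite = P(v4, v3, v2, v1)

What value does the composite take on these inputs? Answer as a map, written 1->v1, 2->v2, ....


(v4 ∘ v3) = 1->1, 2->1, 3->1
(v2 ∘ v1) = 1->3, 2->3, 3->3
((v4 ∘ v3) ∘ (v2 ∘ v1)) = 1->1, 2->1, 3->1

1->1, 2->1, 3->1


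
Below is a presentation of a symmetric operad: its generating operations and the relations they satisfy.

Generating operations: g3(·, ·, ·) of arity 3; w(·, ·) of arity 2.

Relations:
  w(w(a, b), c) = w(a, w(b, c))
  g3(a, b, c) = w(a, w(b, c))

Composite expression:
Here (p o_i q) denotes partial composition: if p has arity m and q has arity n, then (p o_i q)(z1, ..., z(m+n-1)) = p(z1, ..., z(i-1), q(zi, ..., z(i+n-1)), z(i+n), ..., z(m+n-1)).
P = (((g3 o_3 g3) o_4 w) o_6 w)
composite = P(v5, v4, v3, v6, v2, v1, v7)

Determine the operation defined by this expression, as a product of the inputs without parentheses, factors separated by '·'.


v5 · v4 · v3 · v6 · v2 · v1 · v7

Every regrouping of g3 is equal, so read the v-inputs in written order.
w(v6, v2) linearizes to v6 · v2
w(v1, v7) linearizes to v1 · v7
g3(v3, w(v6, v2), w(v1, v7)) linearizes to v3 · v6 · v2 · v1 · v7
g3(v5, v4, g3(v3, w(v6, v2), w(v1, v7))) linearizes to v5 · v4 · v3 · v6 · v2 · v1 · v7


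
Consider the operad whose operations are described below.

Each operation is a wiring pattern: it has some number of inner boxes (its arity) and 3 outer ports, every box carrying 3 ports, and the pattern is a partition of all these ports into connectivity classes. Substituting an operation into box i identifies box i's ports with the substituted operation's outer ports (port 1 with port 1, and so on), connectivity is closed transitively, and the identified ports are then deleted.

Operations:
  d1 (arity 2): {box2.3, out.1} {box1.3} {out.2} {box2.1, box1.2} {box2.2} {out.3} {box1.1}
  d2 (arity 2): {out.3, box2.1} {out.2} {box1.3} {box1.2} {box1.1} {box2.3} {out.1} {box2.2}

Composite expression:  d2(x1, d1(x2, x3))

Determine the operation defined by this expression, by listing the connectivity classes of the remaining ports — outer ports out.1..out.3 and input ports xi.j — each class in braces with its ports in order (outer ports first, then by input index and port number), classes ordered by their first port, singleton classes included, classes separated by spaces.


{out.1} {out.2} {out.3, x3.3} {x1.1} {x1.2} {x1.3} {x2.1} {x2.2, x3.1} {x2.3} {x3.2}

Substituting into d2 glues patterns; closure does the rest.
d1 over (x2, x3) gives {out.1, x3.3} {out.2} {out.3} {x2.1} {x2.2, x3.1} {x2.3} {x3.2}, out.j being that stage's outer ports
d2 over (x1, x2, x3) gives {out.1} {out.2} {out.3, x3.3} {x1.1} {x1.2} {x1.3} {x2.1} {x2.2, x3.1} {x2.3} {x3.2}, out.j being that stage's outer ports


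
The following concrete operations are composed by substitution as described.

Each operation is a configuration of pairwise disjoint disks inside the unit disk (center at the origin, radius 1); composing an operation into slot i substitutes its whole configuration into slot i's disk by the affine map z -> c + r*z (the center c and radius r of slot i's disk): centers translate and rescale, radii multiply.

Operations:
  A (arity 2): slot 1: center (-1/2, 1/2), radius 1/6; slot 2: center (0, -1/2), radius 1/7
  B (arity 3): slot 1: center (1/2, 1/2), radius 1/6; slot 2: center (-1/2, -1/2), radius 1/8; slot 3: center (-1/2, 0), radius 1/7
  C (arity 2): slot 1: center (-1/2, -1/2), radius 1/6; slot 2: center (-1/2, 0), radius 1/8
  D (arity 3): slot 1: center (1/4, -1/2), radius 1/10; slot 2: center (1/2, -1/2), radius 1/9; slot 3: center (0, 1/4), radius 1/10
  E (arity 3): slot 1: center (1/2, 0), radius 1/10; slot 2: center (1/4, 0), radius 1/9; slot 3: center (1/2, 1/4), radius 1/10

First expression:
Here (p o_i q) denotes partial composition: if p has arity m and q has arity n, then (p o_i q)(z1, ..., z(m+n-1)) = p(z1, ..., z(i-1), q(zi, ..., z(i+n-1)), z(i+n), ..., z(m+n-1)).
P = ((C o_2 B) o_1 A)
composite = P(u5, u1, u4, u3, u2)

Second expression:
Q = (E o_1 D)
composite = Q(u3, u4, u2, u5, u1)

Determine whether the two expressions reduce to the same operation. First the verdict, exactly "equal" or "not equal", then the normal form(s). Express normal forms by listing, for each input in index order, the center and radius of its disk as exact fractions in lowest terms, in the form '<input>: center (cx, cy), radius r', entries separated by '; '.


not equal: they reduce to u1: center (-1/2, -7/12), radius 1/42; u2: center (-9/16, 0), radius 1/56; u3: center (-9/16, -1/16), radius 1/64; u4: center (-7/16, 1/16), radius 1/48; u5: center (-7/12, -5/12), radius 1/36 and u1: center (1/2, 1/4), radius 1/10; u2: center (1/2, 1/40), radius 1/100; u3: center (21/40, -1/20), radius 1/100; u4: center (11/20, -1/20), radius 1/90; u5: center (1/4, 0), radius 1/9


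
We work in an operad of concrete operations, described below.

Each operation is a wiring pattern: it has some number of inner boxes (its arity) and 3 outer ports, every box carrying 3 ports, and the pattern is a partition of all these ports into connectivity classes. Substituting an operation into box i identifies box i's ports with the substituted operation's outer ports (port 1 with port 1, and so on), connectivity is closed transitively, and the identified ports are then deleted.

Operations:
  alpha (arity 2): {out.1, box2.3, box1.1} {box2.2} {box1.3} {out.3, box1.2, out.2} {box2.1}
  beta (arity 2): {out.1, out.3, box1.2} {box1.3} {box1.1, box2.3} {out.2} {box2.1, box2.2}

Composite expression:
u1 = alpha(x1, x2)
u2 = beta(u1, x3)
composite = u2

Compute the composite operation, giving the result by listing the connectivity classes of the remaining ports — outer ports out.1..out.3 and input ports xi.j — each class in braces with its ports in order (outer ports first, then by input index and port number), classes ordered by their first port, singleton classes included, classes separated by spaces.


{out.1, out.3, x1.2} {out.2} {x1.1, x2.3, x3.3} {x1.3} {x2.1} {x2.2} {x3.1, x3.2}

After gluing at beta, chains via deleted ports link the x-ports.
the subtree at alpha composes to {out.1, x1.1, x2.3} {out.2, out.3, x1.2} {x1.3} {x2.1} {x2.2} on (x1, x2); out.j = own outer ports
the subtree at beta composes to {out.1, out.3, x1.2} {out.2} {x1.1, x2.3, x3.3} {x1.3} {x2.1} {x2.2} {x3.1, x3.2} on (x1, x2, x3); out.j = own outer ports


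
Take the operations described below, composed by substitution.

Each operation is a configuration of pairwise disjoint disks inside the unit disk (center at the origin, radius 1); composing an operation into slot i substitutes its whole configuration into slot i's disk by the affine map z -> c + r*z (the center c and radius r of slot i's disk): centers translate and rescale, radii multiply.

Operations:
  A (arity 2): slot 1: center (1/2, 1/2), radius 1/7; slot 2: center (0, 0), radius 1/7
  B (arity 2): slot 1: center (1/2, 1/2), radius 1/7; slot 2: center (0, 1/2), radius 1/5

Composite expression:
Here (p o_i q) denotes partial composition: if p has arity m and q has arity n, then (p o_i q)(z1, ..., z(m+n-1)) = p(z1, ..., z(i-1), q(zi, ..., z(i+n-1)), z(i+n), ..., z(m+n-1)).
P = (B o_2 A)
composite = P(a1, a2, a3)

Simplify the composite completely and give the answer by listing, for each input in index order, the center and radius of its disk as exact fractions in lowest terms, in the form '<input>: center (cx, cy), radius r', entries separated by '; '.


a1: center (1/2, 1/2), radius 1/7; a2: center (1/10, 3/5), radius 1/35; a3: center (0, 1/2), radius 1/35

Below B, radii multiply path by path; the a-disk centers shift.
input a1: composing its 1 substitution step yields center (1/2, 1/2), radius 1/7
input a2: composing its 2 substitution steps yields center (1/10, 3/5), radius 1/35
input a3: composing its 2 substitution steps yields center (0, 1/2), radius 1/35


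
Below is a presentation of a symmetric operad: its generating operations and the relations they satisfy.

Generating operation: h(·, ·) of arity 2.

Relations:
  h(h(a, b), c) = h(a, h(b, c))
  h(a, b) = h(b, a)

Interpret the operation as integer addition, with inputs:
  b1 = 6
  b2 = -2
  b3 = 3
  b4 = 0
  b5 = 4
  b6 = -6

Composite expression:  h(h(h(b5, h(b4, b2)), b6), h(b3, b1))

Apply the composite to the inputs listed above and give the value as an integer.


5

h(b4, b2) = -2
h(b5, h(b4, b2)) = 2
h(h(b5, h(b4, b2)), b6) = -4
h(b3, b1) = 9
h(h(h(b5, h(b4, b2)), b6), h(b3, b1)) = 5


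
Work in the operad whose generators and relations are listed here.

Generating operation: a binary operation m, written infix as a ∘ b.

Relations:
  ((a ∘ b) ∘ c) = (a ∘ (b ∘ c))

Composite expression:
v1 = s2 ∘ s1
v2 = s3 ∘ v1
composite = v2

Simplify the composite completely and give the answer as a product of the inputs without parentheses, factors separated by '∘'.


Associativity of m dissolves the nesting; only the s-input order survives.
(s2 ∘ s1) collapses to s2 ∘ s1
(s3 ∘ (s2 ∘ s1)) collapses to s3 ∘ s2 ∘ s1

s3 ∘ s2 ∘ s1


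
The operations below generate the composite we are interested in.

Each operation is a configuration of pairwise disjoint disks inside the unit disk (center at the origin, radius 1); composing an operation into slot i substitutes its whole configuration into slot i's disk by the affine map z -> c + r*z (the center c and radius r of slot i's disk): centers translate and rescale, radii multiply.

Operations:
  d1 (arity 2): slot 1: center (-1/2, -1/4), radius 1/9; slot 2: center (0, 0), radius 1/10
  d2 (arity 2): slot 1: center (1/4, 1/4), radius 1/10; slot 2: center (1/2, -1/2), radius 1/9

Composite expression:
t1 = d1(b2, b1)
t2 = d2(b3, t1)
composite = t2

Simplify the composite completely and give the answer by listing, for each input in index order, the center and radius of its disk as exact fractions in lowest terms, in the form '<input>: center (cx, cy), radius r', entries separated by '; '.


Only the slot chain above each b matters under d2; compose those maps.
for b3, the 1-step affine chain lands on center (1/4, 1/4), radius 1/10
for b2, the 2-step affine chain lands on center (4/9, -19/36), radius 1/81
for b1, the 2-step affine chain lands on center (1/2, -1/2), radius 1/90

b1: center (1/2, -1/2), radius 1/90; b2: center (4/9, -19/36), radius 1/81; b3: center (1/4, 1/4), radius 1/10


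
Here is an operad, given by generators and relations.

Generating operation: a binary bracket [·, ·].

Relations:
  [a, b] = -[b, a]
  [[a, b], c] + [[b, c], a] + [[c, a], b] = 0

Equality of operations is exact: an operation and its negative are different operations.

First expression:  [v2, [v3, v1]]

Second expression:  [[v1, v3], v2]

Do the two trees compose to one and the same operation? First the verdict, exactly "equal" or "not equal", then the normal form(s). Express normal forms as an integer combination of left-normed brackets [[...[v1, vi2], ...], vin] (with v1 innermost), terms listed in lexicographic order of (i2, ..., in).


equal: each reduces to [[v1, v3], v2]

The first expression reduces to [[v1, v3], v2]
The second expression reduces to [[v1, v3], v2]
Identical normal forms: equal.


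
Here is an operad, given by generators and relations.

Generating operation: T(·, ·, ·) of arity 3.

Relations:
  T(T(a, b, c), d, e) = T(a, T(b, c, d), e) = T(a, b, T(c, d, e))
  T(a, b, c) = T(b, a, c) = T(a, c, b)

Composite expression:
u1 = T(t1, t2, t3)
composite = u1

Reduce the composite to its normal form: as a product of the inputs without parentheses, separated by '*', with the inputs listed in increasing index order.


t1 * t2 * t3

With T associative and commutative, the t-input set is all that matters.
T(t1, t2, t3) flattens to t1 * t2 * t3
the factors in increasing index order: t1 * t2 * t3


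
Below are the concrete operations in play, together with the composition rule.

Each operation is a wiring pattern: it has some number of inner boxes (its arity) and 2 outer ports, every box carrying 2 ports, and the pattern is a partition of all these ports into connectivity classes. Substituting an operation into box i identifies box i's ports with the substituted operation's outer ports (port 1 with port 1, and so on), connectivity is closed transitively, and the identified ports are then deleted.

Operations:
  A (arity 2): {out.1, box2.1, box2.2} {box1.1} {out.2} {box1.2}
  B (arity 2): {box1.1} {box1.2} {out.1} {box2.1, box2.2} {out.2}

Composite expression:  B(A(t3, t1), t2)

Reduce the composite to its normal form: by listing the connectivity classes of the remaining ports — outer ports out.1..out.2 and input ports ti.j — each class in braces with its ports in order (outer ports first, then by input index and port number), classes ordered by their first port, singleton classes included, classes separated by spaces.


{out.1} {out.2} {t1.1, t1.2} {t2.1, t2.2} {t3.1} {t3.2}

After gluing at B, chains via deleted ports link the t-ports.
the subtree at A composes to {out.1, t1.1, t1.2} {out.2} {t3.1} {t3.2} on (t3, t1); out.j = own outer ports
the subtree at B composes to {out.1} {out.2} {t1.1, t1.2} {t2.1, t2.2} {t3.1} {t3.2} on (t3, t1, t2); out.j = own outer ports


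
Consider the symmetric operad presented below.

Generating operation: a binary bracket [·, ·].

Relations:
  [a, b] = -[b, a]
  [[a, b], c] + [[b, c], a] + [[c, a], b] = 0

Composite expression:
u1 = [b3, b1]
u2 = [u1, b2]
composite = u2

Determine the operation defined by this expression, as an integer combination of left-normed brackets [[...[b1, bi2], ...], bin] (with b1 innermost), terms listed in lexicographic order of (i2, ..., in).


Antisymmetry and Jacobi reduce to b1-anchored left-normed brackets.
Composite bracket: [[b3, b1], b2]
Each bracket splits as ab - ba, giving 4 signed words (2^2 = 4).
The b1-initial words carry the normal form:
  word b1b3b2 has sign -1, contributing -[[b1, b3], b2]

-[[b1, b3], b2]


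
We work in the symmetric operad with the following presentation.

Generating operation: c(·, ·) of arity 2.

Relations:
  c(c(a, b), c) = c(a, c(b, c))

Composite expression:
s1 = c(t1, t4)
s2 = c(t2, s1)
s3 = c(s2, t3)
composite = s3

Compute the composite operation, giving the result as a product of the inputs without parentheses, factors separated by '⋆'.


t2 ⋆ t1 ⋆ t4 ⋆ t3


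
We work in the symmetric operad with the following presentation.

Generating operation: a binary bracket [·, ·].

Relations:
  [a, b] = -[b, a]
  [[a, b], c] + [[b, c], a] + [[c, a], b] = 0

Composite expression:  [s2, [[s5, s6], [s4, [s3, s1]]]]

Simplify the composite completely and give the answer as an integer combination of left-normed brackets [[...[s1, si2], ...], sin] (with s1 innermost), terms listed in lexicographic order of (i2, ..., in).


[[[[[s1, s3], s4], s5], s6], s2] - [[[[[s1, s3], s4], s6], s5], s2]

In the tensor algebra, words opening s1 carry the s1-anchored form.
Composite bracket: [s2, [[s5, s6], [s4, [s3, s1]]]]
Expanding via [a, b] = ab - ba: 32 signed words (2^5 = 32).
Keep just the words that open with s1:
  s1s3s4s5s6s2 appears with sign +1, giving the term +[[[[[s1, s3], s4], s5], s6], s2]
  s1s3s4s6s5s2 appears with sign -1, giving the term -[[[[[s1, s3], s4], s6], s5], s2]


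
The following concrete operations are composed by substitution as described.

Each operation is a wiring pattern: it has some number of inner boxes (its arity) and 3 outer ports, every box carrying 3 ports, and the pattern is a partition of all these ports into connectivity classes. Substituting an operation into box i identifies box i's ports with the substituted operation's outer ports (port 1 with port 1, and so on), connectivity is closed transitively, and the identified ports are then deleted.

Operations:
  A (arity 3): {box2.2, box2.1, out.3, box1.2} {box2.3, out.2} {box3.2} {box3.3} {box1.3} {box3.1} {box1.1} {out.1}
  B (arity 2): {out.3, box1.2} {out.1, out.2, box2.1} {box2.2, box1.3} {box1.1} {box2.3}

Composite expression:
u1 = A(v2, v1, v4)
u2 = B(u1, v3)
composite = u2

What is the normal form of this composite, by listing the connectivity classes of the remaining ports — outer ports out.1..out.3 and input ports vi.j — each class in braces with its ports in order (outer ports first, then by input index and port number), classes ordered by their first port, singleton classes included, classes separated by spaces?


Substituting into B glues patterns; closure does the rest.
after A, the pattern on (v2, v1, v4) reads {out.1} {out.2, v1.3} {out.3, v1.1, v1.2, v2.2} {v2.1} {v2.3} {v4.1} {v4.2} {v4.3} (out.j = its outer ports)
after B, the pattern on (v2, v1, v4, v3) reads {out.1, out.2, v3.1} {out.3, v1.3} {v1.1, v1.2, v2.2, v3.2} {v2.1} {v2.3} {v3.3} {v4.1} {v4.2} {v4.3} (out.j = its outer ports)

{out.1, out.2, v3.1} {out.3, v1.3} {v1.1, v1.2, v2.2, v3.2} {v2.1} {v2.3} {v3.3} {v4.1} {v4.2} {v4.3}


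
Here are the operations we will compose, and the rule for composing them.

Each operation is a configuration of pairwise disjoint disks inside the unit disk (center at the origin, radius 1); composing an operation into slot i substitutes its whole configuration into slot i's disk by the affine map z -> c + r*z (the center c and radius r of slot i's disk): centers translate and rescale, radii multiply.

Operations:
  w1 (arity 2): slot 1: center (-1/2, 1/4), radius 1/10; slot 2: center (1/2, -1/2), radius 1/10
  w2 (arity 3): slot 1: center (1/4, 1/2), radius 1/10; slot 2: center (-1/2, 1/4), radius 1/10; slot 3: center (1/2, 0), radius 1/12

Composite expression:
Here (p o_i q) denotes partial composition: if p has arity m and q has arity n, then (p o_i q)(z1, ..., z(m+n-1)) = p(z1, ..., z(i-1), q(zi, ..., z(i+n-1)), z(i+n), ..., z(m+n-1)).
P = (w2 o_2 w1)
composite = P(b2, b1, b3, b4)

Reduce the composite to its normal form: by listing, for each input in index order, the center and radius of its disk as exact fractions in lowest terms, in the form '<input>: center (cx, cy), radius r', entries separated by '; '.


b1: center (-11/20, 11/40), radius 1/100; b2: center (1/4, 1/2), radius 1/10; b3: center (-9/20, 1/5), radius 1/100; b4: center (1/2, 0), radius 1/12

Follow each b-input down from w2: c' goes to c + r*c', radius to r*r'.
b2: after 1 affine step, its disk has center (1/4, 1/2), radius 1/10
b1: after 2 affine steps, its disk has center (-11/20, 11/40), radius 1/100
b3: after 2 affine steps, its disk has center (-9/20, 1/5), radius 1/100
b4: after 1 affine step, its disk has center (1/2, 0), radius 1/12
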